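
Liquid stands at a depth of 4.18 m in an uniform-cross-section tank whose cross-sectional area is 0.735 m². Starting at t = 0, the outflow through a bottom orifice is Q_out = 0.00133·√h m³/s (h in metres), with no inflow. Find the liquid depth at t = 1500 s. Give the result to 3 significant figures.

With no inflow, A dh/dt = −0.00133 √h.
∫ h^(−1/2) dh = −(0.00133/A) ∫ dt, giving 2√h = 2√h₀ − (0.00133/A) t.
√h = √4.18 − 0.00133·1500/(2·0.735) = 2.0445 − 1.3571 = 0.68736.
h = 0.68736² = 0.47247 m.

0.472 m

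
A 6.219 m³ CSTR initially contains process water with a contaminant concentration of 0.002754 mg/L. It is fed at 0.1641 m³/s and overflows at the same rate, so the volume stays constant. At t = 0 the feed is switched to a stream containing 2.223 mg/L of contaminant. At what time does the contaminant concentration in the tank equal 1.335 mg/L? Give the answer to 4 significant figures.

34.73 s

Unsteady species balance (constant V, well mixed): V dC/dt = Q(C_in − C), so τ = V/Q = 37.8976 s.
C(t) = C_in + (C₀ − C_in) e^(−t/τ). Set C = 1.335 and solve for t:
e^(−t/τ) = (C − C_in)/(C₀ − C_in) = (1.335 − 2.223)/(0.002754 − 2.223) = 0.399956
t = −τ ln(…) = 37.8976 × 0.916402 = 34.7294 s.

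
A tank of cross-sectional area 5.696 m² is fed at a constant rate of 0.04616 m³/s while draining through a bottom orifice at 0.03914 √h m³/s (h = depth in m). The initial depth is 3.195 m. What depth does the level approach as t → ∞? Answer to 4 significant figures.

1.391 m

Mass balance (ρ constant): A dh/dt = Q_in − 0.03914 √h. At steady state dh/dt = 0:
Q_in = 0.03914 √h_ss ⇒ √h_ss = 0.04616/0.03914 = 1.17936.
h_ss = 1.17936² = 1.39088 m. (Since h₀ = 3.195 m > h_ss, the level will fall toward this value.)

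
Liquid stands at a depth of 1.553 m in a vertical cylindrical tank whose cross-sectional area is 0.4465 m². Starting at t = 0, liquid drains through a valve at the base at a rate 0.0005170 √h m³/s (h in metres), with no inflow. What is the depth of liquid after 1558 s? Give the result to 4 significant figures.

A dh/dt = −Q_out = −0.0005170 √h.
This is separable: 2 d(√h)/dt = −0.0005170/A, so √h = √h₀ − (0.0005170/(2A)) t.
√h = √1.553 − 0.0005170·1558/(2·0.4465) = 1.24619 − 0.902000 = 0.344194.
h = 0.344194² = 0.118470 m.

0.1185 m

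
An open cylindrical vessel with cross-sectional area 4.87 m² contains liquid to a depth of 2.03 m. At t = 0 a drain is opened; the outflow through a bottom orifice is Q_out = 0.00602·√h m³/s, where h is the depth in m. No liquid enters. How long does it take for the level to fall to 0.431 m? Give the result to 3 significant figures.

1240 s

With no inflow, A dh/dt = −0.00602 √h.
∫ h^(−1/2) dh = −(0.00602/A) ∫ dt, giving 2√h = 2√h₀ − (0.00602/A) t.
t = 2A(√h₀ − √h)/0.00602 = 2·4.87·(√2.03 − √0.431)/0.00602
  = 9.7400 × (1.4248 − 0.65651) / 0.00602 = 1243.0 s.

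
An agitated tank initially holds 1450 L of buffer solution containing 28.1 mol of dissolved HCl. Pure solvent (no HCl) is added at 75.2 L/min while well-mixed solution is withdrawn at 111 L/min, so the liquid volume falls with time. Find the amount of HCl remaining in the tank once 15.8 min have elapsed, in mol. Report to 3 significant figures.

Total volume: dV/dt = Q_in − Q_out = -35.800 L/min, so V(t) = 1450 − 35.800 t and V(15.8) = 884.36 L.
No HCl enters, so dm/dt = −Q_out · (m/V).
dm/m = −Q_out dt/(V₀ − 35.800 t); integrating gives ln(m/m₀) = −(Q_out/(Q_in−Q_out)) ln(V/V₀).
m = m₀ (V₀/V)^(Q_out/(Q_in−Q_out)) = 28.1 × (1450/884.36)^(-3.1006) = 6.0659 mol.

6.07 mol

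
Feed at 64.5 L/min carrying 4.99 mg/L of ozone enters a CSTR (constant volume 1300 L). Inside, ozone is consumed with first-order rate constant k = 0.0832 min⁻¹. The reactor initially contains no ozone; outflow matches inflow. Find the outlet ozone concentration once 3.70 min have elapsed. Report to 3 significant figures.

0.724 mg/L

Accumulation = in − out − consumed: V dC/dt = Q C_in − Q C − k V C.
This is linear with rate a = Q/V + k = 0.13282 min⁻¹.
C_ss = Q C_in/(Q + kV) = 1.8641 mg/L; C(t) = C_ss + (C₀ − C_ss) e^(−a t).
C(3.70) = 1.8641 + (-1.8641)·e^(−0.13282·3.70) = 1.8641 + (-1.8641)·0.61176 = 0.72372 mg/L.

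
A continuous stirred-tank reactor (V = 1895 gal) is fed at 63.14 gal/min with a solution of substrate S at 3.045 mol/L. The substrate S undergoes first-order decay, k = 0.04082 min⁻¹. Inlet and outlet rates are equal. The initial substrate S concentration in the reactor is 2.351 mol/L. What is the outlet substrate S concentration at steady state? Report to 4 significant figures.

V dC/dt = Q(C_in − C) − k V C.
Steady state (dC/dt = 0): C_ss = Q C_in/(Q + kV) = C_in/(1 + kV/Q).
C_ss = 63.14·3.045/(63.14 + 0.04082·1895) = 192.261/140.494 = 1.36847 mol/L.

1.368 mol/L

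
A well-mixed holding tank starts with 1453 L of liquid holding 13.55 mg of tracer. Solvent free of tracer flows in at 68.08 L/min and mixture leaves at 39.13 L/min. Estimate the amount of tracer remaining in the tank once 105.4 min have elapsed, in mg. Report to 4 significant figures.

Total volume: dV/dt = Q_in − Q_out = 28.9500 L/min, so V(t) = 1453 + 28.9500 t and V(105.4) = 4504.33 L.
No tracer enters, so dm/dt = −Q_out · (m/V).
dm/m = −Q_out dt/(V₀ + 28.9500 t); integrating gives ln(m/m₀) = −(Q_out/(Q_in−Q_out)) ln(V/V₀).
m = m₀ (V₀/V)^(Q_out/(Q_in−Q_out)) = 13.55 × (1453/4504.33)^(1.35164) = 2.93624 mg.

2.936 mg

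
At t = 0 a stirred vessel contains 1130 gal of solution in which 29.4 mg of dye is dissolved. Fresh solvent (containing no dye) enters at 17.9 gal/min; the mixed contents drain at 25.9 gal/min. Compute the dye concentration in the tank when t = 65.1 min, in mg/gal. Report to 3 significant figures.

Total volume: dV/dt = Q_in − Q_out = -8.0000 gal/min, so V(t) = 1130 − 8.0000 t and V(65.1) = 609.20 gal.
No dye enters, so dm/dt = −Q_out · (m/V).
dm/m = −Q_out dt/(V₀ − 8.0000 t); integrating gives ln(m/m₀) = −(Q_out/(Q_in−Q_out)) ln(V/V₀).
m = m₀ (V₀/V)^(Q_out/(Q_in−Q_out)) = 29.4 × (1130/609.20)^(-3.2375) = 3.9780 mg.
C = m/V = 3.9780/609.20 = 0.0065299 mg/gal.

0.00653 mg/gal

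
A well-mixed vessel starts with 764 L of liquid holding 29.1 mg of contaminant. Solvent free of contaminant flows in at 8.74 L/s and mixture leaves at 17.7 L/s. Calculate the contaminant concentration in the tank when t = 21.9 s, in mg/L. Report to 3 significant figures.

0.0285 mg/L

Let m(t) be the amount of contaminant. Volume: V(t) = V₀ + (Q_in − Q_out) t = 764 − 8.9600 t; V(21.9) = 567.78 L.
Species balance (pure solvent in): dm/dt = −Q_out · m/V(t).
dm/m = −Q_out dt/(V₀ − 8.9600 t); integrating gives ln(m/m₀) = −(Q_out/(Q_in−Q_out)) ln(V/V₀).
m = m₀ (V₀/V)^(Q_out/(Q_in−Q_out)) = 29.1 × (764/567.78)^(-1.9754) = 16.189 mg.
C = m/V = 16.189/567.78 = 0.028513 mg/L.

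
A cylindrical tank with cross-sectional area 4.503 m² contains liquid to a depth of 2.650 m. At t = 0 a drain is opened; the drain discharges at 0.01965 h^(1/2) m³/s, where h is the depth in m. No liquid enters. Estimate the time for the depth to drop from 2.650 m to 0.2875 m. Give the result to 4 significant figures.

A dh/dt = −Q_out = −0.01965 √h.
Separate and integrate: 2(√h − √h₀) = −(0.01965/A) t.
t = 2A(√h₀ − √h)/0.01965 = 2·4.503·(√2.650 − √0.2875)/0.01965
  = 9.00600 × (1.62788 − 0.536190) / 0.01965 = 500.345 s.

500.3 s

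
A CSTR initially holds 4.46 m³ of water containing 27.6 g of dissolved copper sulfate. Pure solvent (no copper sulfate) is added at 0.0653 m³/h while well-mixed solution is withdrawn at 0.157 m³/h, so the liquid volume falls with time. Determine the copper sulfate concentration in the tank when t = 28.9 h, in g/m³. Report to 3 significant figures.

3.26 g/m³

Let m(t) be the amount of copper sulfate. Volume: V(t) = V₀ + (Q_in − Q_out) t = 4.46 − 0.091700 t; V(28.9) = 1.8099 m³.
Solute balance: dm/dt = 0 − Q_out C = −Q_out m/V(t).
Separate: dm/m = −Q_out dt/V(t) ⇒ ln(m/m₀) = −(Q_out/(Q_in−Q_out)) ln(V/V₀).
m = m₀ (V₀/V)^(Q_out/(Q_in−Q_out)) = 27.6 × (4.46/1.8099)^(-1.7121) = 5.8925 g.
C = m/V = 5.8925/1.8099 = 3.2558 g/m³.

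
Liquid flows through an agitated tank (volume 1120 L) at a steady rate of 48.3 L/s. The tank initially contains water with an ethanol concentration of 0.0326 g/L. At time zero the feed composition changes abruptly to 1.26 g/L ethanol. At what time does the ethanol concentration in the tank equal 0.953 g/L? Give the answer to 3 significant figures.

32.1 s

Transient balance on the dissolved component: V dC/dt = Q(C_in − C), so τ = V/Q = 23.188 s.
C(t) = C_in + (C₀ − C_in) e^(−t/τ). Set C = 0.953 and solve for t:
e^(−t/τ) = (C − C_in)/(C₀ − C_in) = (0.953 − 1.26)/(0.0326 − 1.26) = 0.25012
t = −τ ln(…) = 23.188 × 1.3858 = 32.135 s.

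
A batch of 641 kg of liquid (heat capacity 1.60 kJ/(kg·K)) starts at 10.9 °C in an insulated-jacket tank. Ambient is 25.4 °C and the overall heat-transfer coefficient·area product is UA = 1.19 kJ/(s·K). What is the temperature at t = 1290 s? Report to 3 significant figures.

22.2 °C

M c_p dT/dt = −UA(T − T_amb).
dT/dt = (T_ss − T)/τ with T_ss = T_amb = 25.400 °C, τ = M c_p/UA = 641·1.60/1.19 = 861.85 s.
Solution: T(t) = T_ss + (T₀ − T_ss) e^(−t/τ).
T(1290) = 25.400 + (-14.500)·0.22385 = 22.154 °C.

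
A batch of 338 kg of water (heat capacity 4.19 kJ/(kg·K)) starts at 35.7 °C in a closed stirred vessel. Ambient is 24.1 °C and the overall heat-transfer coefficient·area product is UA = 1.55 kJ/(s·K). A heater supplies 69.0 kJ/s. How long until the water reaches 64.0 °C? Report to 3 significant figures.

First-law balance (no shaft work): M c_p dT/dt = −UA(T − T_amb) + Q̇.
τ = M c_p/UA = 913.69 s; T_ss = T_amb + Q̇/UA = 24.1 + 69.0/1.55 = 68.616 °C.
T(t) = T_ss + (T₀ − T_ss)e^(−t/τ); set T = 64.0:
t = −τ ln[(T − T_ss)/(T₀ − T_ss)] = −913.69 · ln(0.14024) = 1794.9 s.

1790 s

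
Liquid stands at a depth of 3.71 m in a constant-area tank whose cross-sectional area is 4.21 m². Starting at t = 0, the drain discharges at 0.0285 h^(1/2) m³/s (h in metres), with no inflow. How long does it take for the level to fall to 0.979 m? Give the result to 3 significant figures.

With no inflow, A dh/dt = −0.0285 √h.
Separate and integrate: 2(√h − √h₀) = −(0.0285/A) t.
t = 2A(√h₀ − √h)/0.0285 = 2·4.21·(√3.71 − √0.979)/0.0285
  = 8.4200 × (1.9261 − 0.98944) / 0.0285 = 276.73 s.

277 s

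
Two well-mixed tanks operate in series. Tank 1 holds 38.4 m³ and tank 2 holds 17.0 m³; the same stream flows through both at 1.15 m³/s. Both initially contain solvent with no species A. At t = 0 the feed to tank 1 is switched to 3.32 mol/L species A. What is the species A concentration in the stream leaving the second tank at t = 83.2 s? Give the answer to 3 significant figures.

2.84 mol/L

Time constants: τᵢ = Vᵢ/Q for each well-mixed tank.
τ₁ = 38.4/1.15 = 33.391 s; τ₂ = 17.0/1.15 = 14.783 s.
Solving the cascade with C₁(0)=C₂(0)=0 gives C₂(t) = C_in[1 − (τ₁ e^(−t/τ₁) − τ₂ e^(−t/τ₂))/(τ₁ − τ₂)].
At t = 83.2: e^(−t/τ₁) = 0.082772, e^(−t/τ₂) = 0.0035949.
C₂ = 3.32·[1 − (33.391·0.082772 − 14.783·0.0035949)/(18.609)] = 3.32·0.85433 = 2.8364 mol/L.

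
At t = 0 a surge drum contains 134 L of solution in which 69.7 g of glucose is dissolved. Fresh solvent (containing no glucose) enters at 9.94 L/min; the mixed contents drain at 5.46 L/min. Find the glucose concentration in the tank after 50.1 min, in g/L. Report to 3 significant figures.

0.0586 g/L

Let m(t) be the amount of glucose. Volume: V(t) = V₀ + (Q_in − Q_out) t = 134 + 4.4800 t; V(50.1) = 358.45 L.
No glucose enters, so dm/dt = −Q_out · (m/V).
dm/m = −Q_out dt/(V₀ + 4.4800 t); integrating gives ln(m/m₀) = −(Q_out/(Q_in−Q_out)) ln(V/V₀).
m = m₀ (V₀/V)^(Q_out/(Q_in−Q_out)) = 69.7 × (134/358.45)^(1.2188) = 21.010 g.
C = m/V = 21.010/358.45 = 0.058615 g/L.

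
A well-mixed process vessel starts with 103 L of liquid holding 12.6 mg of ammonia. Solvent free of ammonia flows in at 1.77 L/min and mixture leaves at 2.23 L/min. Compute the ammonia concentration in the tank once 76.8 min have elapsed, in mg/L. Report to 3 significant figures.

Total volume: dV/dt = Q_in − Q_out = -0.46000 L/min, so V(t) = 103 − 0.46000 t and V(76.8) = 67.672 L.
Species balance (pure solvent in): dm/dt = −Q_out · m/V(t).
dm/m = −Q_out dt/(V₀ − 0.46000 t); integrating gives ln(m/m₀) = −(Q_out/(Q_in−Q_out)) ln(V/V₀).
m = m₀ (V₀/V)^(Q_out/(Q_in−Q_out)) = 12.6 × (103/67.672)^(-4.8478) = 1.6443 mg.
C = m/V = 1.6443/67.672 = 0.024299 mg/L.

0.0243 mg/L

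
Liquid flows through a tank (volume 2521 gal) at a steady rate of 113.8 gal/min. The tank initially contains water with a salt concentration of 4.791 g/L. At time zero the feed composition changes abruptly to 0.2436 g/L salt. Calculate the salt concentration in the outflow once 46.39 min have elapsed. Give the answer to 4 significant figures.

Mass balance on the solute (V constant): V dC/dt = Q(C_in − C).
So dC/dt = (C_in − C)/τ with τ = V/Q = 2521/113.8 = 22.1529 min.
Integrating: C(t) = C_in + (C₀ − C_in) e^(−t/τ).
C(46.39) = 0.2436 + (4.791 − 0.2436)·e^(−46.39/22.1529) = 0.2436 + (4.54740)·0.123183 = 0.803763 g/L.

0.8038 g/L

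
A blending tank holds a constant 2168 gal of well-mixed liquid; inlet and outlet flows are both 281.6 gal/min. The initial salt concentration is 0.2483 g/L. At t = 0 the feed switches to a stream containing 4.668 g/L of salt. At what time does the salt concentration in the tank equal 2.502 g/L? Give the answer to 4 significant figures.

5.491 min

Unsteady species balance (constant V, well mixed): V dC/dt = Q(C_in − C), so τ = V/Q = 7.69886 min.
C(t) = C_in + (C₀ − C_in) e^(−t/τ). Set C = 2.502 and solve for t:
e^(−t/τ) = (C − C_in)/(C₀ − C_in) = (2.502 − 4.668)/(0.2483 − 4.668) = 0.490079
t = −τ ln(…) = 7.69886 × 0.713190 = 5.49075 min.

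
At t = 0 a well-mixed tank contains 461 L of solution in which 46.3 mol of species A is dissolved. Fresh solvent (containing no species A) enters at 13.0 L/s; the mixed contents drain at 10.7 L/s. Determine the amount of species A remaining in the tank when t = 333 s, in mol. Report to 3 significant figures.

Total volume: dV/dt = Q_in − Q_out = 2.3000 L/s, so V(t) = 461 + 2.3000 t and V(333) = 1226.9 L.
No species A enters, so dm/dt = −Q_out · (m/V).
Separate: dm/m = −Q_out dt/V(t) ⇒ ln(m/m₀) = −(Q_out/(Q_in−Q_out)) ln(V/V₀).
m = m₀ (V₀/V)^(Q_out/(Q_in−Q_out)) = 46.3 × (461/1226.9)^(4.6522) = 0.48742 mol.

0.487 mol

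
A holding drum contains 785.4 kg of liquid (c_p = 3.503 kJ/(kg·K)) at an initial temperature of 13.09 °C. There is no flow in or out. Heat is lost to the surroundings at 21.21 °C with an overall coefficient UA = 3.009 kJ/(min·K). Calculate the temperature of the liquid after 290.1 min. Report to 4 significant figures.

Lumped-capacitance energy balance: M c_p dT/dt = UA(T_amb − T).
dT/dt = (T_ss − T)/τ with T_ss = T_amb = 21.2100 °C, τ = M c_p/UA = 785.4·3.503/3.009 = 914.342 min.
Integrating: T(t) = T_ss + (T₀ − T_ss) e^(−t/τ).
T(290.1) = 21.2100 + (-8.12000)·0.728129 = 15.2976 °C.

15.30 °C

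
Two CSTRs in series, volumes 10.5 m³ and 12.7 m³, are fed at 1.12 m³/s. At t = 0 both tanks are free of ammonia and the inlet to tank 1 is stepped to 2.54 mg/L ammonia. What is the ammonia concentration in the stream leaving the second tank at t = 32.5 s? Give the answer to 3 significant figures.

Time constants: τᵢ = Vᵢ/Q for each well-mixed tank.
τ₁ = 10.5/1.12 = 9.3750 s; τ₂ = 12.7/1.12 = 11.339 s.
Tank 1: C₁ = C_in(1 − e^(−t/τ₁)). Tank 2 (τ₁ ≠ τ₂): C₂ = C_in[1 − (τ₁ e^(−t/τ₁) − τ₂ e^(−t/τ₂))/(τ₁ − τ₂)].
At t = 32.5: e^(−t/τ₁) = 0.031221, e^(−t/τ₂) = 0.056918.
C₂ = 2.54·[1 − (9.3750·0.031221 − 11.339·0.056918)/(-1.9643)] = 2.54·0.82044 = 2.0839 mg/L.

2.08 mg/L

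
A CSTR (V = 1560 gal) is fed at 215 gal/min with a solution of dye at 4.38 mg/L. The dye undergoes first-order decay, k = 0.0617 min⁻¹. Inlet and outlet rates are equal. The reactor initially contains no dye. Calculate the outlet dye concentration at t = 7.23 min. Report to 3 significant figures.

2.31 mg/L

Species balance: V dC/dt = Q C_in − Q C − k V C.
dC/dt = (Q/V) C_in − (Q/V + k) C; effective rate a = Q/V + k = 0.13782 + 0.0617 = 0.19952 min⁻¹.
C_ss = Q C_in/(Q + kV) = 3.0255 mg/L; C(t) = C_ss + (C₀ − C_ss) e^(−a t).
C(7.23) = 3.0255 + (-3.0255)·e^(−0.19952·7.23) = 3.0255 + (-3.0255)·0.23633 = 2.3105 mg/L.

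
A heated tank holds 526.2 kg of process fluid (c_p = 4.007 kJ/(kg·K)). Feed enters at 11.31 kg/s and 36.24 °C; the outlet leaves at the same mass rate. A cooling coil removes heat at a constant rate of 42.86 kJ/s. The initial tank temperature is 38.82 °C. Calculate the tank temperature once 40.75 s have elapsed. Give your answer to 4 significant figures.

36.76 °C

Energy balance: M c_p dT/dt = ṁ c_p (T_in − T) − 42.86.
Rearrange: dT/dt = (T_ss − T)/τ with τ = M/ṁ = 46.5252 s and T_ss = T_in − Q̇/(ṁ c_p) = 35.2943 °C.
T approaches T_ss exponentially: T(t) = T_ss + (T₀ − T_ss) e^(−t/τ).
T(40.75) = 35.2943 + (3.52574)·e^(−40.75/46.5252) = 35.2943 + (3.52574)·0.416500 = 36.7627 °C.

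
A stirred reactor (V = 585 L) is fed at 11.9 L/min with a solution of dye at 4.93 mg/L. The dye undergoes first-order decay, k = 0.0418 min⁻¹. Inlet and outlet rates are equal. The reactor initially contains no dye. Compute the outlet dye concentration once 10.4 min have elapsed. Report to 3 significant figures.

0.768 mg/L

Accumulation = in − out − consumed: V dC/dt = Q C_in − Q C − k V C.
This is linear with rate a = Q/V + k = 0.062142 min⁻¹.
C_ss = Q C_in/(Q + kV) = 1.6138 mg/L; C(t) = C_ss + (C₀ − C_ss) e^(−a t).
C(10.4) = 1.6138 + (-1.6138)·e^(−0.062142·10.4) = 1.6138 + (-1.6138)·0.52399 = 0.76819 mg/L.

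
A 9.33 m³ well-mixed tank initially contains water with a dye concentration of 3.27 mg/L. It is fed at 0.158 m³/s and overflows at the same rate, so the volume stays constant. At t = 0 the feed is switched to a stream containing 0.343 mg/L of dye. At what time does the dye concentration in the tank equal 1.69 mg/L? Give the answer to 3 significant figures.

Unsteady species balance (constant V, well mixed): V dC/dt = Q(C_in − C), so τ = V/Q = 59.051 s.
C(t) = C_in + (C₀ − C_in) e^(−t/τ). Set C = 1.69 and solve for t:
e^(−t/τ) = (C − C_in)/(C₀ − C_in) = (1.69 − 0.343)/(3.27 − 0.343) = 0.46020
t = −τ ln(…) = 59.051 × 0.77610 = 45.829 s.

45.8 s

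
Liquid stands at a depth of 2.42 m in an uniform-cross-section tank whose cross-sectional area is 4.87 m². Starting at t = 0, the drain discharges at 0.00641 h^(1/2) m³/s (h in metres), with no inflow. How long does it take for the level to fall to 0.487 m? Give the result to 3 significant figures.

Unsteady balance on liquid volume: A dh/dt = −0.00641 √h.
∫ h^(−1/2) dh = −(0.00641/A) ∫ dt, giving 2√h = 2√h₀ − (0.00641/A) t.
t = 2A(√h₀ − √h)/0.00641 = 2·4.87·(√2.42 − √0.487)/0.00641
  = 9.7400 × (1.5556 − 0.69785) / 0.00641 = 1303.4 s.

1300 s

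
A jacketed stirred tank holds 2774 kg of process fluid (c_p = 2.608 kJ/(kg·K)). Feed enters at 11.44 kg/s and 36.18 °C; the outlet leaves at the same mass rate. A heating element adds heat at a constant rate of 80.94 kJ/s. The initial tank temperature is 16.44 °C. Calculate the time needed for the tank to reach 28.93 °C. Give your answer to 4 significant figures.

197.0 s

Unsteady energy balance on the tank contents: M c_p dT/dt = ṁ c_p (T_in − T) + 80.94.
τ = M/ṁ = 242.483 s; T_ss = T_in + Q̇/(ṁ c_p) = 38.8929 °C.
T(t) = T_ss + (T₀ − T_ss) e^(−t/τ). Set T = 28.93:
e^(−t/τ) = (28.93 − 38.8929)/(16.44 − 38.8929) = 0.443724
t = −242.483 · ln(0.443724) = 197.030 s.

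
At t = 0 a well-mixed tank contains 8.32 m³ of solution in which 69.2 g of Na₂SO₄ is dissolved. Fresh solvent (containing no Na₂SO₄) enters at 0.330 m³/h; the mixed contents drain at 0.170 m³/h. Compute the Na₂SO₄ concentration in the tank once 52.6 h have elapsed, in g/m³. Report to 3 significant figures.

Let m(t) be the amount of Na₂SO₄. Volume: V(t) = V₀ + (Q_in − Q_out) t = 8.32 + 0.16000 t; V(52.6) = 16.736 m³.
Species balance (pure solvent in): dm/dt = −Q_out · m/V(t).
Separate: dm/m = −Q_out dt/V(t) ⇒ ln(m/m₀) = −(Q_out/(Q_in−Q_out)) ln(V/V₀).
m = m₀ (V₀/V)^(Q_out/(Q_in−Q_out)) = 69.2 × (8.32/16.736)^(1.0625) = 32.931 g.
C = m/V = 32.931/16.736 = 1.9677 g/m³.

1.97 g/m³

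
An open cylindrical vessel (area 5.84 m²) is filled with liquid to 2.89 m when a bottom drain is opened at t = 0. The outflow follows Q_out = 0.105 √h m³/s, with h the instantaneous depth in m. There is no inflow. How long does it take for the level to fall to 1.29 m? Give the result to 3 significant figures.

62.8 s

With no inflow, A dh/dt = −0.105 √h.
Separate and integrate: 2(√h − √h₀) = −(0.105/A) t.
t = 2A(√h₀ − √h)/0.105 = 2·5.84·(√2.89 − √1.29)/0.105
  = 11.680 × (1.7000 − 1.1358) / 0.105 = 62.763 s.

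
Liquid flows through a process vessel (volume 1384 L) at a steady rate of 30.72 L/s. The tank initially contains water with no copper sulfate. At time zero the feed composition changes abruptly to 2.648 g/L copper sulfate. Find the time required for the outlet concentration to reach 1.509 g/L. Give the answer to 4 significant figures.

Species balance: V dC/dt = Q(C_in − C) ⇒ τ = V/Q = 45.0521 s.
C(t) = C_in + (C₀ − C_in) e^(−t/τ). Set C = 1.509 and solve for t:
e^(−t/τ) = (C − C_in)/(C₀ − C_in) = (1.509 − 2.648)/(0 − 2.648) = 0.430136
t = −τ ln(…) = 45.0521 × 0.843654 = 38.0084 s.

38.01 s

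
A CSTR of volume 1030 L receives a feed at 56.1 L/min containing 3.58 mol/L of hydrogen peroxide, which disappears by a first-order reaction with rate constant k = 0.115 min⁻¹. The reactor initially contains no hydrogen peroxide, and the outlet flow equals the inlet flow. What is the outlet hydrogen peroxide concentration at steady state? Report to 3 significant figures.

1.15 mol/L

Accumulation = in − out − consumed: V dC/dt = Q C_in − Q C − k V C.
Steady state (dC/dt = 0): C_ss = Q C_in/(Q + kV) = C_in/(1 + kV/Q).
C_ss = 56.1·3.58/(56.1 + 0.115·1030) = 200.84/174.55 = 1.1506 mol/L.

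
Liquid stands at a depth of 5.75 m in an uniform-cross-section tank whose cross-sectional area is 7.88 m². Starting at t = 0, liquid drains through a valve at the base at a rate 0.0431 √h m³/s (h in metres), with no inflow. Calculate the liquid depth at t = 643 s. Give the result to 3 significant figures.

0.409 m

With no inflow, A dh/dt = −0.0431 √h.
This is separable: 2 d(√h)/dt = −0.0431/A, so √h = √h₀ − (0.0431/(2A)) t.
√h = √5.75 − 0.0431·643/(2·7.88) = 2.3979 − 1.7585 = 0.63946.
h = 0.63946² = 0.40891 m.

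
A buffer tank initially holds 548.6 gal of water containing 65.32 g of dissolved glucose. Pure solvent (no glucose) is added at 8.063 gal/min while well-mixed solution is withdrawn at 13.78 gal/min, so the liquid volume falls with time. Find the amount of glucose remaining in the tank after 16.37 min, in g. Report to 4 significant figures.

41.61 g

Total volume: dV/dt = Q_in − Q_out = -5.71700 gal/min, so V(t) = 548.6 − 5.71700 t and V(16.37) = 455.013 gal.
Solute balance: dm/dt = 0 − Q_out C = −Q_out m/V(t).
Separate: dm/m = −Q_out dt/V(t) ⇒ ln(m/m₀) = −(Q_out/(Q_in−Q_out)) ln(V/V₀).
m = m₀ (V₀/V)^(Q_out/(Q_in−Q_out)) = 65.32 × (548.6/455.013)^(-2.41036) = 41.6148 g.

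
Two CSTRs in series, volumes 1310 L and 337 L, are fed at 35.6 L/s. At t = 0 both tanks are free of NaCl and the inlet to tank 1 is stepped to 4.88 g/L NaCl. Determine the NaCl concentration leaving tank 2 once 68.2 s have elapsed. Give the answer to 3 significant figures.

Species balance on tank i: dCᵢ/dt = (Cᵢ₋₁ − Cᵢ)/τᵢ with τᵢ = Vᵢ/Q.
τ₁ = 1310/35.6 = 36.798 s; τ₂ = 337/35.6 = 9.4663 s.
Solving the cascade with C₁(0)=C₂(0)=0 gives C₂(t) = C_in[1 − (τ₁ e^(−t/τ₁) − τ₂ e^(−t/τ₂))/(τ₁ − τ₂)].
At t = 68.2: e^(−t/τ₁) = 0.15671, e^(−t/τ₂) = 0.00074323.
C₂ = 4.88·[1 − (36.798·0.15671 − 9.4663·0.00074323)/(27.331)] = 4.88·0.78927 = 3.8517 g/L.

3.85 g/L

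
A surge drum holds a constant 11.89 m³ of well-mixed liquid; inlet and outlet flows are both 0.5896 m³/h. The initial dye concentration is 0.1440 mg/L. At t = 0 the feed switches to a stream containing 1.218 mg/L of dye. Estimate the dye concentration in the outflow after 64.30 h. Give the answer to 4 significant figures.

1.174 mg/L

Transient balance on the dissolved component: V dC/dt = Q(C_in − C).
Rewrite as dC/dt + C/τ = C_in/τ, τ = V/Q = 20.1662 h.
Solution: C(t) = C_in + (C₀ − C_in) e^(−t/τ).
C(64.30) = 1.218 + (0.1440 − 1.218)·e^(−64.30/20.1662) = 1.218 + (-1.07400)·0.0412336 = 1.17372 mg/L.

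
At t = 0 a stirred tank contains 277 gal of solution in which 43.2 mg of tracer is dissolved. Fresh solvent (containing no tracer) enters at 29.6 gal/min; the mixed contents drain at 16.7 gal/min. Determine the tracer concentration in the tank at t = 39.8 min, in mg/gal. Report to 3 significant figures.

Let m(t) be the amount of tracer. Volume: V(t) = V₀ + (Q_in − Q_out) t = 277 + 12.900 t; V(39.8) = 790.42 gal.
No tracer enters, so dm/dt = −Q_out · (m/V).
Separate: dm/m = −Q_out dt/V(t) ⇒ ln(m/m₀) = −(Q_out/(Q_in−Q_out)) ln(V/V₀).
m = m₀ (V₀/V)^(Q_out/(Q_in−Q_out)) = 43.2 × (277/790.42)^(1.2946) = 11.116 mg.
C = m/V = 11.116/790.42 = 0.014064 mg/gal.

0.0141 mg/gal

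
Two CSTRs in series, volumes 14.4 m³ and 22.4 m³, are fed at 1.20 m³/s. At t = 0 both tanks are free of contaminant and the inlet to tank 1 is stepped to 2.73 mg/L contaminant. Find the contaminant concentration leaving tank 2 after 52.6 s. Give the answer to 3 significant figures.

2.33 mg/L

Species balance on tank i: dCᵢ/dt = (Cᵢ₋₁ − Cᵢ)/τᵢ with τᵢ = Vᵢ/Q.
τ₁ = 14.4/1.20 = 12.000 s; τ₂ = 22.4/1.20 = 18.667 s.
Tank 1: C₁ = C_in(1 − e^(−t/τ₁)). Tank 2 (τ₁ ≠ τ₂): C₂ = C_in[1 − (τ₁ e^(−t/τ₁) − τ₂ e^(−t/τ₂))/(τ₁ − τ₂)].
At t = 52.6: e^(−t/τ₁) = 0.012484, e^(−t/τ₂) = 0.059734.
C₂ = 2.73·[1 − (12.000·0.012484 − 18.667·0.059734)/(-6.6667)] = 2.73·0.85522 = 2.3347 mg/L.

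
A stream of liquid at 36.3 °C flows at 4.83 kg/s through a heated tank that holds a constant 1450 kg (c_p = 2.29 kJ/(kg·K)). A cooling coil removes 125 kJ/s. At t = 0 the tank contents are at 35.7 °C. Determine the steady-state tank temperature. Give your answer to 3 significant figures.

25.0 °C

M c_p dT/dt = ṁ c_p (T_in − T) − Q̇.
At steady state dT/dt = 0 ⇒ T_ss = T_in − Q̇/(ṁ c_p) = 36.3 − 125/(4.83·2.29) = 24.999 °C.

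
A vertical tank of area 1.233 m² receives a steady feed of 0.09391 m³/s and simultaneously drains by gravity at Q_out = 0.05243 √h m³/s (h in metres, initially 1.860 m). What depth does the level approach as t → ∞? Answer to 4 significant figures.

Level balance: A dh/dt = 0.09391 − 0.05243 √h. Setting dh/dt = 0:
Q_in = 0.05243 √h_ss ⇒ √h_ss = 0.09391/0.05243 = 1.79115.
h_ss = 1.79115² = 3.20822 m. (Since h₀ = 1.860 m < h_ss, the level will rise toward this value.)

3.208 m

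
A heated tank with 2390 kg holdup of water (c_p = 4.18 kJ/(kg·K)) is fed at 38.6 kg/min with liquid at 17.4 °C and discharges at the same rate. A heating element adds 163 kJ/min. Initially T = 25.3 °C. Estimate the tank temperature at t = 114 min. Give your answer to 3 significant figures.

19.5 °C

M c_p dT/dt = ṁ c_p (T_in − T) + Q̇.
τ = M/ṁ = 61.917 min; T_ss = T_in + Q̇/(ṁ c_p) = 17.4 + 163/(38.6·4.18) = 18.410 °C.
This is linear first-order; T(t) = T_ss + (T₀ − T_ss) e^(−t/τ).
T(114) = 18.410 + (6.8898)·e^(−114/61.917) = 18.410 + (6.8898)·0.15863 = 19.503 °C.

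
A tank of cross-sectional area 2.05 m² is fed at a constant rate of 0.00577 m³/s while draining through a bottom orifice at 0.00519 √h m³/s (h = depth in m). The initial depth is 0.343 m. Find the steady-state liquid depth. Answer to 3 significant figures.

1.24 m

A dh/dt = Q_in − 0.00519 √h. Steady state requires inflow = outflow:
Q_in = 0.00519 √h_ss ⇒ √h_ss = 0.00577/0.00519 = 1.1118.
h_ss = 1.1118² = 1.2360 m. (Since h₀ = 0.343 m < h_ss, the level will rise toward this value.)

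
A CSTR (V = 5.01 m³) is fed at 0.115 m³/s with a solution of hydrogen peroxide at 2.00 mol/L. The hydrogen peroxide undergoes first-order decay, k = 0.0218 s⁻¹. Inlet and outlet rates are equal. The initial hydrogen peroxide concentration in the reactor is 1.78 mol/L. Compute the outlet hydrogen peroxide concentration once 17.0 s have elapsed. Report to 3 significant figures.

Accumulation = in − out − consumed: V dC/dt = Q C_in − Q C − k V C.
This is linear with rate a = Q/V + k = 0.044754 s⁻¹.
C_ss = Q C_in/(Q + kV) = 1.0258 mol/L; C(t) = C_ss + (C₀ − C_ss) e^(−a t).
C(17.0) = 1.0258 + (0.75421)·e^(−0.044754·17.0) = 1.0258 + (0.75421)·0.46728 = 1.3782 mol/L.

1.38 mol/L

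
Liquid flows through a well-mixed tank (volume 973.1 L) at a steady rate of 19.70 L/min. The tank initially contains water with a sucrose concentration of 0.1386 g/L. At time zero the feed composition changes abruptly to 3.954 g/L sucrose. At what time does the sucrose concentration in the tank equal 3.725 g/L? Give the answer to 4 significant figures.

Species balance: V dC/dt = Q(C_in − C) ⇒ τ = V/Q = 49.3959 min.
C(t) = C_in + (C₀ − C_in) e^(−t/τ). Set C = 3.725 and solve for t:
e^(−t/τ) = (C − C_in)/(C₀ − C_in) = (3.725 − 3.954)/(0.1386 − 3.954) = 0.0600199
t = −τ ln(…) = 49.3959 × 2.81308 = 138.955 min.

139.0 min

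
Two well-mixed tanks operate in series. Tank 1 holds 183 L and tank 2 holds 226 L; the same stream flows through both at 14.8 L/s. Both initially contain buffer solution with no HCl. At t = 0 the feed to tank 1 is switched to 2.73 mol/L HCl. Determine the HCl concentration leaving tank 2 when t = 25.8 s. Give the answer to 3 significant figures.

1.52 mol/L

Each tank obeys Vᵢ dCᵢ/dt = Q(Cᵢ₋₁ − Cᵢ), so τᵢ = Vᵢ/Q.
τ₁ = 183/14.8 = 12.365 s; τ₂ = 226/14.8 = 15.270 s.
Solving the cascade with C₁(0)=C₂(0)=0 gives C₂(t) = C_in[1 − (τ₁ e^(−t/τ₁) − τ₂ e^(−t/τ₂))/(τ₁ − τ₂)].
At t = 25.8: e^(−t/τ₁) = 0.12411, e^(−t/τ₂) = 0.18460.
C₂ = 2.73·[1 − (12.365·0.12411 − 15.270·0.18460)/(-2.9054)] = 2.73·0.55798 = 1.5233 mol/L.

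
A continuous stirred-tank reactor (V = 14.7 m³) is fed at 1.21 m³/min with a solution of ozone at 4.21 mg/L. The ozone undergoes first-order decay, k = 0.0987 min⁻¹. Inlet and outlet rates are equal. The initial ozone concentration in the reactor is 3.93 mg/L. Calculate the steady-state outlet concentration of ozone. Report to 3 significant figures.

V dC/dt = Q(C_in − C) − k V C.
Steady state (dC/dt = 0): C_ss = Q C_in/(Q + kV) = C_in/(1 + kV/Q).
C_ss = 1.21·4.21/(1.21 + 0.0987·14.7) = 5.0941/2.6609 = 1.9144 mg/L.

1.91 mg/L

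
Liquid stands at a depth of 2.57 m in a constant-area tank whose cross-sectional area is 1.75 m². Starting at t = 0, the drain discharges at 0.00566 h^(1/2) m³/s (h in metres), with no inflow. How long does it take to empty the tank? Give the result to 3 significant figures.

Accumulation of liquid (constant cross-section A): A dh/dt = −0.00566 √h.
∫ h^(−1/2) dh = −(0.00566/A) ∫ dt, giving 2√h = 2√h₀ − (0.00566/A) t.
Tank is empty when √h = 0: t_empty = 2A√h₀/0.00566.
t_empty = 2·1.75·√2.57/0.00566 = 3.5000·1.6031/0.00566 = 991.33 s.

991 s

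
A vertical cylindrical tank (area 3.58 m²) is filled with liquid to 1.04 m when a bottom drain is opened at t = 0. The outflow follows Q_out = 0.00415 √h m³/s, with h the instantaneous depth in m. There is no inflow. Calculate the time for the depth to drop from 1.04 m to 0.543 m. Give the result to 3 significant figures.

With no inflow, A dh/dt = −0.00415 √h.
∫ h^(−1/2) dh = −(0.00415/A) ∫ dt, giving 2√h = 2√h₀ − (0.00415/A) t.
t = 2A(√h₀ − √h)/0.00415 = 2·3.58·(√1.04 − √0.543)/0.00415
  = 7.1600 × (1.0198 − 0.73689) / 0.00415 = 488.12 s.

488 s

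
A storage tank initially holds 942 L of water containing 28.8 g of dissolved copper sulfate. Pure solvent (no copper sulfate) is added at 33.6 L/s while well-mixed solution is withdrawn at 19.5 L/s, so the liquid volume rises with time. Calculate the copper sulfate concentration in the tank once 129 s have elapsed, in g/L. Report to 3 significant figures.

Total volume: dV/dt = Q_in − Q_out = 14.100 L/s, so V(t) = 942 + 14.100 t and V(129) = 2760.9 L.
No copper sulfate enters, so dm/dt = −Q_out · (m/V).
dm/m = −Q_out dt/(V₀ + 14.100 t); integrating gives ln(m/m₀) = −(Q_out/(Q_in−Q_out)) ln(V/V₀).
m = m₀ (V₀/V)^(Q_out/(Q_in−Q_out)) = 28.8 × (942/2760.9)^(1.3830) = 6.5094 g.
C = m/V = 6.5094/2760.9 = 0.0023577 g/L.

0.00236 g/L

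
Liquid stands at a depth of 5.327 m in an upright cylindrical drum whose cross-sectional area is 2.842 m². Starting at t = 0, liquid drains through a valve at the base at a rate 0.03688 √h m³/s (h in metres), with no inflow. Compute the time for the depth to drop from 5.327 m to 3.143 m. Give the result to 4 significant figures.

82.48 s

With no inflow, A dh/dt = −0.03688 √h.
This is separable: 2 d(√h)/dt = −0.03688/A, so √h = √h₀ − (0.03688/(2A)) t.
t = 2A(√h₀ − √h)/0.03688 = 2·2.842·(√5.327 − √3.143)/0.03688
  = 5.68400 × (2.30803 − 1.77285) / 0.03688 = 82.4825 s.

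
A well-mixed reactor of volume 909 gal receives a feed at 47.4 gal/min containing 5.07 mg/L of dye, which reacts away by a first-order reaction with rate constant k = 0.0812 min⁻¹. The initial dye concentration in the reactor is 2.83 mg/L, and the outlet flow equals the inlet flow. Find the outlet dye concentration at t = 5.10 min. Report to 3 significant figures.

2.41 mg/L

Accumulation = in − out − consumed: V dC/dt = Q C_in − Q C − k V C.
This is linear with rate a = Q/V + k = 0.13335 min⁻¹.
C_ss = Q C_in/(Q + kV) = 1.9826 mg/L; C(t) = C_ss + (C₀ − C_ss) e^(−a t).
C(5.10) = 1.9826 + (0.84735)·e^(−0.13335·5.10) = 1.9826 + (0.84735)·0.50659 = 2.4119 mg/L.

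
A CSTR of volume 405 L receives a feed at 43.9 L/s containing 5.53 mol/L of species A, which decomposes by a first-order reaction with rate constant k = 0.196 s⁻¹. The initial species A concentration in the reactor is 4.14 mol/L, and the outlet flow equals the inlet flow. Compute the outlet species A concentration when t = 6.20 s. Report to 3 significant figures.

2.30 mol/L

Accumulation = in − out − consumed: V dC/dt = Q C_in − Q C − k V C.
dC/dt = (Q/V) C_in − (Q/V + k) C; effective rate a = Q/V + k = 0.10840 + 0.196 = 0.30440 s⁻¹.
C_ss = Q C_in/(Q + kV) = 1.9692 mol/L; C(t) = C_ss + (C₀ − C_ss) e^(−a t).
C(6.20) = 1.9692 + (2.1708)·e^(−0.30440·6.20) = 1.9692 + (2.1708)·0.15149 = 2.2981 mol/L.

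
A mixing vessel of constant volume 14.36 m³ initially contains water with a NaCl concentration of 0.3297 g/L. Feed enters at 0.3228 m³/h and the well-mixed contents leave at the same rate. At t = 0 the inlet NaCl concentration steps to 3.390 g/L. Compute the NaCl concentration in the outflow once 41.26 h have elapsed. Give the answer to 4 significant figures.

2.180 g/L

Species balance on the tank: V dC/dt = Q(C_in − C).
Rewrite as dC/dt + C/τ = C_in/τ, τ = V/Q = 44.4857 h.
This is linear first-order; C(t) = C_in + (C₀ − C_in) e^(−t/τ).
C(41.26) = 3.390 + (0.3297 − 3.390)·e^(−41.26/44.4857) = 3.390 + (-3.06030)·0.395546 = 2.17951 g/L.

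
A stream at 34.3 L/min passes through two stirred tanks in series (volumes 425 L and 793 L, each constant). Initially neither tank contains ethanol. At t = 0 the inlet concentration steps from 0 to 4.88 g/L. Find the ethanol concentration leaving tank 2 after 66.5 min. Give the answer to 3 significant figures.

Each tank obeys Vᵢ dCᵢ/dt = Q(Cᵢ₋₁ − Cᵢ), so τᵢ = Vᵢ/Q.
τ₁ = 425/34.3 = 12.391 min; τ₂ = 793/34.3 = 23.120 min.
Solving the cascade with C₁(0)=C₂(0)=0 gives C₂(t) = C_in[1 − (τ₁ e^(−t/τ₁) − τ₂ e^(−t/τ₂))/(τ₁ − τ₂)].
At t = 66.5: e^(−t/τ₁) = 0.0046684, e^(−t/τ₂) = 0.056340.
C₂ = 4.88·[1 − (12.391·0.0046684 − 23.120·0.056340)/(-10.729)] = 4.88·0.88399 = 4.3138 g/L.

4.31 g/L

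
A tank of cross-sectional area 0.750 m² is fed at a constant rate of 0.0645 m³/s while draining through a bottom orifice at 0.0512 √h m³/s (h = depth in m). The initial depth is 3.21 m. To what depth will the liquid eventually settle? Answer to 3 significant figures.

Accumulation of liquid (constant cross-section A): A dh/dt = Q_in − 0.0512 √h. At steady state dh/dt = 0:
Q_in = 0.0512 √h_ss ⇒ √h_ss = 0.0645/0.0512 = 1.2598.
h_ss = 1.2598² = 1.5870 m. (Since h₀ = 3.21 m > h_ss, the level will fall toward this value.)

1.59 m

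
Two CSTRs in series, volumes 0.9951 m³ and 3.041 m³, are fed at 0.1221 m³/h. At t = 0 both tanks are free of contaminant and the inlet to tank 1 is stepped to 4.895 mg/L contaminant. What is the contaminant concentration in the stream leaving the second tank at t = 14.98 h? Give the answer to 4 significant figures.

Species balance on tank i: dCᵢ/dt = (Cᵢ₋₁ − Cᵢ)/τᵢ with τᵢ = Vᵢ/Q.
τ₁ = 0.9951/0.1221 = 8.14988 h; τ₂ = 3.041/0.1221 = 24.9058 h.
Tank 1: C₁ = C_in(1 − e^(−t/τ₁)). Tank 2 (τ₁ ≠ τ₂): C₂ = C_in[1 − (τ₁ e^(−t/τ₁) − τ₂ e^(−t/τ₂))/(τ₁ − τ₂)].
At t = 14.98: e^(−t/τ₁) = 0.159125, e^(−t/τ₂) = 0.548008.
C₂ = 4.895·[1 − (8.14988·0.159125 − 24.9058·0.548008)/(-16.7559)] = 4.895·0.262845 = 1.28662 mg/L.

1.287 mg/L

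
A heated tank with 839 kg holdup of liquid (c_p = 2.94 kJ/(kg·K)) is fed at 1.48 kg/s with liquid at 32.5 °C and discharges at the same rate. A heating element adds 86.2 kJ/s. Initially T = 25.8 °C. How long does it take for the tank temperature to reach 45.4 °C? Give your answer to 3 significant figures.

M c_p dT/dt = ṁ c_p (T_in − T) + Q̇.
τ = M/ṁ = 566.89 s; T_ss = T_in + Q̇/(ṁ c_p) = 52.311 °C.
T(t) = T_ss + (T₀ − T_ss) e^(−t/τ). Set T = 45.4:
e^(−t/τ) = (45.4 − 52.311)/(25.8 − 52.311) = 0.26067
t = −566.89 · ln(0.26067) = 762.18 s.

762 s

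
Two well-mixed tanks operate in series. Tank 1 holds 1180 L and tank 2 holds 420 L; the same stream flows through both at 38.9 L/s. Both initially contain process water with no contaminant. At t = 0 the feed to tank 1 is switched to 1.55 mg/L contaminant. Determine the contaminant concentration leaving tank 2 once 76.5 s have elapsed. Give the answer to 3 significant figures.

1.36 mg/L

Species balance on tank i: dCᵢ/dt = (Cᵢ₋₁ − Cᵢ)/τᵢ with τᵢ = Vᵢ/Q.
τ₁ = 1180/38.9 = 30.334 s; τ₂ = 420/38.9 = 10.797 s.
Solving the cascade with C₁(0)=C₂(0)=0 gives C₂(t) = C_in[1 − (τ₁ e^(−t/τ₁) − τ₂ e^(−t/τ₂))/(τ₁ − τ₂)].
At t = 76.5: e^(−t/τ₁) = 0.080306, e^(−t/τ₂) = 0.00083728.
C₂ = 1.55·[1 − (30.334·0.080306 − 10.797·0.00083728)/(19.537)] = 1.55·0.87578 = 1.3575 mg/L.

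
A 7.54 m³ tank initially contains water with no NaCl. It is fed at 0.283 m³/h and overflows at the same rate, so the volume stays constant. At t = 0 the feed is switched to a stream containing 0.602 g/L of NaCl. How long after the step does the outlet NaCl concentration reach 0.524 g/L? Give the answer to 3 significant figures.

Species balance: V dC/dt = Q(C_in − C) ⇒ τ = V/Q = 26.643 h.
C(t) = C_in + (C₀ − C_in) e^(−t/τ). Set C = 0.524 and solve for t:
e^(−t/τ) = (C − C_in)/(C₀ − C_in) = (0.524 − 0.602)/(0 − 0.602) = 0.12957
t = −τ ln(…) = 26.643 × 2.0435 = 54.446 h.

54.4 h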